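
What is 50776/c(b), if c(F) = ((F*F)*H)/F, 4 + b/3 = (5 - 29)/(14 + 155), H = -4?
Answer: 1072643/1050 ≈ 1021.6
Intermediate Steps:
b = -2100/169 (b = -12 + 3*((5 - 29)/(14 + 155)) = -12 + 3*(-24/169) = -12 - 72/169 = -2100/169 ≈ -12.426)
c(F) = -4*F (c(F) = ((F*F)*(-4))/F = (F²*(-4))/F = (-4*F²)/F = -4*F)
50776/c(b) = 50776/((-4*(-2100/169))) = 50776/(8400/169) = 50776*(169/8400) = 1072643/1050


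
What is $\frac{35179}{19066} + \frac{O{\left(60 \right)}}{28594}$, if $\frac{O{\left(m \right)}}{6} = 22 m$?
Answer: $\frac{578455523}{272586602} \approx 2.1221$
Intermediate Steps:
$O{\left(m \right)} = 132 m$ ($O{\left(m \right)} = 6 \cdot 22 m = 132 m$)
$\frac{35179}{19066} + \frac{O{\left(60 \right)}}{28594} = \frac{35179}{19066} + \frac{132 \cdot 60}{28594} = 35179 \cdot \frac{1}{19066} + 7920 \cdot \frac{1}{28594} = \frac{35179}{19066} + \frac{3960}{14297} = \frac{578455523}{272586602}$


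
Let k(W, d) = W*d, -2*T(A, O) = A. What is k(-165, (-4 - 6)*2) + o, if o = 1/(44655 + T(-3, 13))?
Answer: 294732902/89313 ≈ 3300.0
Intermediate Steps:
T(A, O) = -A/2
o = 2/89313 (o = 1/(44655 - ½*(-3)) = 1/(44655 + 3/2) = 1/(89313/2) = 2/89313 ≈ 2.2393e-5)
k(-165, (-4 - 6)*2) + o = -165*(-4 - 6)*2 + 2/89313 = -(-1650)*2 + 2/89313 = -165*(-20) + 2/89313 = 3300 + 2/89313 = 294732902/89313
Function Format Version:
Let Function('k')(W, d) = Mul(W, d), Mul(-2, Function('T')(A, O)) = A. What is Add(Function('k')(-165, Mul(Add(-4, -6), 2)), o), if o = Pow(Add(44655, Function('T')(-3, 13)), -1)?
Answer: Rational(294732902, 89313) ≈ 3300.0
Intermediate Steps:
Function('T')(A, O) = Mul(Rational(-1, 2), A)
o = Rational(2, 89313) (o = Pow(Add(44655, Mul(Rational(-1, 2), -3)), -1) = Pow(Add(44655, Rational(3, 2)), -1) = Pow(Rational(89313, 2), -1) = Rational(2, 89313) ≈ 2.2393e-5)
Add(Function('k')(-165, Mul(Add(-4, -6), 2)), o) = Add(Mul(-165, Mul(Add(-4, -6), 2)), Rational(2, 89313)) = Add(Mul(-165, Mul(-10, 2)), Rational(2, 89313)) = Add(Mul(-165, -20), Rational(2, 89313)) = Add(3300, Rational(2, 89313)) = Rational(294732902, 89313)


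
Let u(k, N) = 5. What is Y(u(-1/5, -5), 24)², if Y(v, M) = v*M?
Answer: 14400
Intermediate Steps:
Y(v, M) = M*v
Y(u(-1/5, -5), 24)² = (24*5)² = 120² = 14400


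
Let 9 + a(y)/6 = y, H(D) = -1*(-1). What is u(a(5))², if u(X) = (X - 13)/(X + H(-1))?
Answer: 1369/529 ≈ 2.5879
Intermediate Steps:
H(D) = 1
a(y) = -54 + 6*y
u(X) = (-13 + X)/(1 + X) (u(X) = (X - 13)/(X + 1) = (-13 + X)/(1 + X))
u(a(5))² = ((-13 + (-54 + 6*5))/(1 + (-54 + 6*5)))² = ((-13 + (-54 + 30))/(1 + (-54 + 30)))² = ((-13 - 24)/(1 - 24))² = (-37/(-23))² = (-1/23*(-37))² = (37/23)² = 1369/529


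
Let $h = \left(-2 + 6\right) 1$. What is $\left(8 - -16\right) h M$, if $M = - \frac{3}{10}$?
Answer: $- \frac{144}{5} \approx -28.8$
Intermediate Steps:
$h = 4$ ($h = 4 \cdot 1 = 4$)
$M = - \frac{3}{10}$ ($M = \left(-3\right) \frac{1}{10} = - \frac{3}{10} \approx -0.3$)
$\left(8 - -16\right) h M = \left(8 - -16\right) 4 \left(- \frac{3}{10}\right) = \left(8 + 16\right) 4 \left(- \frac{3}{10}\right) = 24 \cdot 4 \left(- \frac{3}{10}\right) = 96 \left(- \frac{3}{10}\right) = - \frac{144}{5}$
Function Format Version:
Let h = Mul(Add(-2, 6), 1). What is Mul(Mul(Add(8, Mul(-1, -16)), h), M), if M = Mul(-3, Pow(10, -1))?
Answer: Rational(-144, 5) ≈ -28.800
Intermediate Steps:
h = 4 (h = Mul(4, 1) = 4)
M = Rational(-3, 10) (M = Mul(-3, Rational(1, 10)) = Rational(-3, 10) ≈ -0.30000)
Mul(Mul(Add(8, Mul(-1, -16)), h), M) = Mul(Mul(Add(8, Mul(-1, -16)), 4), Rational(-3, 10)) = Mul(Mul(Add(8, 16), 4), Rational(-3, 10)) = Mul(Mul(24, 4), Rational(-3, 10)) = Mul(96, Rational(-3, 10)) = Rational(-144, 5)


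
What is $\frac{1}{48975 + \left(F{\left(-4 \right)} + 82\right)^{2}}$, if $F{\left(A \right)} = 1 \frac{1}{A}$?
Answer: $\frac{16}{890529} \approx 1.7967 \cdot 10^{-5}$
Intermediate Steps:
$F{\left(A \right)} = \frac{1}{A}$
$\frac{1}{48975 + \left(F{\left(-4 \right)} + 82\right)^{2}} = \frac{1}{48975 + \left(\frac{1}{-4} + 82\right)^{2}} = \frac{1}{48975 + \left(- \frac{1}{4} + 82\right)^{2}} = \frac{1}{48975 + \left(\frac{327}{4}\right)^{2}} = \frac{1}{48975 + \frac{106929}{16}} = \frac{1}{\frac{890529}{16}} = \frac{16}{890529}$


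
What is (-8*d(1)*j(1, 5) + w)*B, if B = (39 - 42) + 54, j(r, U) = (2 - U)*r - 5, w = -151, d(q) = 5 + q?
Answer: 11883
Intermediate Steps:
j(r, U) = -5 + r*(2 - U) (j(r, U) = r*(2 - U) - 5 = -5 + r*(2 - U))
B = 51 (B = -3 + 54 = 51)
(-8*d(1)*j(1, 5) + w)*B = (-8*(5 + 1)*(-5 + 2*1 - 1*5*1) - 151)*51 = (-48*(-5 + 2 - 5) - 151)*51 = (-48*(-8) - 151)*51 = (-8*(-48) - 151)*51 = (384 - 151)*51 = 233*51 = 11883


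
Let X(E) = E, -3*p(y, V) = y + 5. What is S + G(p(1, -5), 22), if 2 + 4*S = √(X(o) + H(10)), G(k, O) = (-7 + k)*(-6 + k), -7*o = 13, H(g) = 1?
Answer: 143/2 + I*√42/28 ≈ 71.5 + 0.23146*I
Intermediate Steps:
p(y, V) = -5/3 - y/3 (p(y, V) = -(y + 5)/3 = -(5 + y)/3 = -5/3 - y/3)
o = -13/7 (o = -⅐*13 = -13/7 ≈ -1.8571)
S = -½ + I*√42/28 (S = -½ + √(-13/7 + 1)/4 = -½ + √(-6/7)/4 = -½ + (I*√42/7)/4 = -½ + I*√42/28 ≈ -0.5 + 0.23146*I)
S + G(p(1, -5), 22) = (-½ + I*√42/28) + (42 + (-5/3 - ⅓*1)² - 13*(-5/3 - ⅓*1)) = (-½ + I*√42/28) + (42 + (-5/3 - ⅓)² - 13*(-5/3 - ⅓)) = (-½ + I*√42/28) + (42 + (-2)² - 13*(-2)) = (-½ + I*√42/28) + (42 + 4 + 26) = (-½ + I*√42/28) + 72 = 143/2 + I*√42/28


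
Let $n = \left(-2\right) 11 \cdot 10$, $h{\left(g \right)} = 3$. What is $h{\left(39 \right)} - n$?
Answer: $223$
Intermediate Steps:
$n = -220$ ($n = \left(-22\right) 10 = -220$)
$h{\left(39 \right)} - n = 3 - -220 = 3 + 220 = 223$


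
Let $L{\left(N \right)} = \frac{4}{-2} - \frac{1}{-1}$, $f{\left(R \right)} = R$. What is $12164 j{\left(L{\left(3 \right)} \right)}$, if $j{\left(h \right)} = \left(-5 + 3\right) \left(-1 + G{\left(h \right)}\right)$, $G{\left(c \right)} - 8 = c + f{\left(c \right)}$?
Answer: $-121640$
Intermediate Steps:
$L{\left(N \right)} = -1$ ($L{\left(N \right)} = 4 \left(- \frac{1}{2}\right) - -1 = -2 + 1 = -1$)
$G{\left(c \right)} = 8 + 2 c$ ($G{\left(c \right)} = 8 + \left(c + c\right) = 8 + 2 c$)
$j{\left(h \right)} = -14 - 4 h$ ($j{\left(h \right)} = \left(-5 + 3\right) \left(-1 + \left(8 + 2 h\right)\right) = - 2 \left(7 + 2 h\right) = -14 - 4 h$)
$12164 j{\left(L{\left(3 \right)} \right)} = 12164 \left(-14 - -4\right) = 12164 \left(-14 + 4\right) = 12164 \left(-10\right) = -121640$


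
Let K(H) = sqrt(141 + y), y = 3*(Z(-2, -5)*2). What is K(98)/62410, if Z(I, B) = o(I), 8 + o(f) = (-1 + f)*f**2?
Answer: sqrt(21)/62410 ≈ 7.3427e-5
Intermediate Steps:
o(f) = -8 + f**2*(-1 + f) (o(f) = -8 + (-1 + f)*f**2 = -8 + f**2*(-1 + f))
Z(I, B) = -8 + I**3 - I**2
y = -120 (y = 3*((-8 + (-2)**3 - 1*(-2)**2)*2) = 3*((-8 - 8 - 1*4)*2) = 3*((-8 - 8 - 4)*2) = 3*(-20*2) = 3*(-40) = -120)
K(H) = sqrt(21) (K(H) = sqrt(141 - 120) = sqrt(21))
K(98)/62410 = sqrt(21)/62410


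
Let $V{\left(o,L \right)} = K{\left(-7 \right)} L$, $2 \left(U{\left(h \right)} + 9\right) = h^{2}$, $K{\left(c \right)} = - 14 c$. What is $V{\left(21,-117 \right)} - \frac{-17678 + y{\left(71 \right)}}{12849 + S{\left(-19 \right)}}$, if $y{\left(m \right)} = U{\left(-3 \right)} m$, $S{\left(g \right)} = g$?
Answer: $- \frac{58836313}{5132} \approx -11465.0$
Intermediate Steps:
$U{\left(h \right)} = -9 + \frac{h^{2}}{2}$
$V{\left(o,L \right)} = 98 L$ ($V{\left(o,L \right)} = \left(-14\right) \left(-7\right) L = 98 L$)
$y{\left(m \right)} = - \frac{9 m}{2}$ ($y{\left(m \right)} = \left(-9 + \frac{\left(-3\right)^{2}}{2}\right) m = \left(-9 + \frac{1}{2} \cdot 9\right) m = \left(-9 + \frac{9}{2}\right) m = - \frac{9 m}{2}$)
$V{\left(21,-117 \right)} - \frac{-17678 + y{\left(71 \right)}}{12849 + S{\left(-19 \right)}} = 98 \left(-117\right) - \frac{-17678 - \frac{639}{2}}{12849 - 19} = -11466 - \frac{-17678 - \frac{639}{2}}{12830} = -11466 - \left(- \frac{35995}{2}\right) \frac{1}{12830} = -11466 - - \frac{7199}{5132} = -11466 + \frac{7199}{5132} = - \frac{58836313}{5132}$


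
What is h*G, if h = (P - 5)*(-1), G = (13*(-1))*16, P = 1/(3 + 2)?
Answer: -4992/5 ≈ -998.40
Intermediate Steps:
P = 1/5 ≈ 0.20000
G = -208 (G = -13*16 = -208)
h = 24/5 (h = (1/5 - 5)*(-1) = -24/5*(-1) = 24/5 ≈ 4.8000)
h*G = (24/5)*(-208) = -4992/5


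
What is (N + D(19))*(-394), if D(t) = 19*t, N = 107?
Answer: -184392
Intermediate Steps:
(N + D(19))*(-394) = (107 + 19*19)*(-394) = (107 + 361)*(-394) = 468*(-394) = -184392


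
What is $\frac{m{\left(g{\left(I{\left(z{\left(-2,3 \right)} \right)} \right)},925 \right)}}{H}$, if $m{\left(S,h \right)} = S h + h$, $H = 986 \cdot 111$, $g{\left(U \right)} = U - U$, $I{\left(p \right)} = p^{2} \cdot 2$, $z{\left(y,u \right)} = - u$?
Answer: $\frac{25}{2958} \approx 0.0084517$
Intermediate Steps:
$I{\left(p \right)} = 2 p^{2}$
$g{\left(U \right)} = 0$
$H = 109446$
$m{\left(S,h \right)} = h + S h$
$\frac{m{\left(g{\left(I{\left(z{\left(-2,3 \right)} \right)} \right)},925 \right)}}{H} = \frac{925 \left(1 + 0\right)}{109446} = 925 \cdot 1 \cdot \frac{1}{109446} = 925 \cdot \frac{1}{109446} = \frac{25}{2958}$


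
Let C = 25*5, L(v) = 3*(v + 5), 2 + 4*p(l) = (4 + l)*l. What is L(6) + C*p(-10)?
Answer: 3691/2 ≈ 1845.5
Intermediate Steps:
p(l) = -1/2 + l*(4 + l)/4 (p(l) = -1/2 + ((4 + l)*l)/4 = -1/2 + (l*(4 + l))/4 = -1/2 + l*(4 + l)/4)
L(v) = 15 + 3*v (L(v) = 3*(5 + v) = 15 + 3*v)
C = 125
L(6) + C*p(-10) = (15 + 3*6) + 125*(-1/2 - 10 + (1/4)*(-10)**2) = (15 + 18) + 125*(-1/2 - 10 + (1/4)*100) = 33 + 125*(-1/2 - 10 + 25) = 33 + 125*(29/2) = 33 + 3625/2 = 3691/2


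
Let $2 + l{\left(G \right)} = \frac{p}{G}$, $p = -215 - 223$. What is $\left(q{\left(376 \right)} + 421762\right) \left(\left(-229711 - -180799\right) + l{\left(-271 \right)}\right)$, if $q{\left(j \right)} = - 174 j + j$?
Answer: $- \frac{4728335388784}{271} \approx -1.7448 \cdot 10^{10}$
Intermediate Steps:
$p = -438$ ($p = -215 - 223 = -438$)
$l{\left(G \right)} = -2 - \frac{438}{G}$
$q{\left(j \right)} = - 173 j$
$\left(q{\left(376 \right)} + 421762\right) \left(\left(-229711 - -180799\right) + l{\left(-271 \right)}\right) = \left(\left(-173\right) 376 + 421762\right) \left(\left(-229711 - -180799\right) - \left(2 + \frac{438}{-271}\right)\right) = \left(-65048 + 421762\right) \left(\left(-229711 + 180799\right) - \frac{104}{271}\right) = 356714 \left(-48912 + \left(-2 + \frac{438}{271}\right)\right) = 356714 \left(-48912 - \frac{104}{271}\right) = 356714 \left(- \frac{13255256}{271}\right) = - \frac{4728335388784}{271}$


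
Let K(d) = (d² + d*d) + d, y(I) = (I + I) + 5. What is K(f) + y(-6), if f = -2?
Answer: -1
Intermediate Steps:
y(I) = 5 + 2*I (y(I) = 2*I + 5 = 5 + 2*I)
K(d) = d + 2*d² (K(d) = (d² + d²) + d = 2*d² + d = d + 2*d²)
K(f) + y(-6) = -2*(1 + 2*(-2)) + (5 + 2*(-6)) = -2*(1 - 4) + (5 - 12) = -2*(-3) - 7 = 6 - 7 = -1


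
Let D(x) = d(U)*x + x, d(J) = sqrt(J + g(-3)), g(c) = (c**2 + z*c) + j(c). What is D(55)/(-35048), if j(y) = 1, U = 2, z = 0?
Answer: -55/35048 - 55*sqrt(3)/17524 ≈ -0.0070054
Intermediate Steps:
g(c) = 1 + c**2 (g(c) = (c**2 + 0*c) + 1 = (c**2 + 0) + 1 = c**2 + 1 = 1 + c**2)
d(J) = sqrt(10 + J) (d(J) = sqrt(J + (1 + (-3)**2)) = sqrt(J + (1 + 9)) = sqrt(J + 10) = sqrt(10 + J))
D(x) = x + 2*x*sqrt(3) (D(x) = sqrt(10 + 2)*x + x = sqrt(12)*x + x = (2*sqrt(3))*x + x = 2*x*sqrt(3) + x = x + 2*x*sqrt(3))
D(55)/(-35048) = (55*(1 + 2*sqrt(3)))/(-35048) = (55 + 110*sqrt(3))*(-1/35048) = -55/35048 - 55*sqrt(3)/17524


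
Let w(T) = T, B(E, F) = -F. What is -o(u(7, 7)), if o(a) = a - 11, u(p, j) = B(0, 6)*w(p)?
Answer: 53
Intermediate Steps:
u(p, j) = -6*p (u(p, j) = (-1*6)*p = -6*p)
o(a) = -11 + a
-o(u(7, 7)) = -(-11 - 6*7) = -(-11 - 42) = -1*(-53) = 53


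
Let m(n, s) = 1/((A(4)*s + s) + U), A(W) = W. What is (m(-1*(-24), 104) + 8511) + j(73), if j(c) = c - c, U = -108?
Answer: 3506533/412 ≈ 8511.0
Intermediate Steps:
j(c) = 0
m(n, s) = 1/(-108 + 5*s) (m(n, s) = 1/((4*s + s) - 108) = 1/(5*s - 108) = 1/(-108 + 5*s))
(m(-1*(-24), 104) + 8511) + j(73) = (1/(-108 + 5*104) + 8511) + 0 = (1/(-108 + 520) + 8511) + 0 = (1/412 + 8511) + 0 = 3506533/412 + 0 = 3506533/412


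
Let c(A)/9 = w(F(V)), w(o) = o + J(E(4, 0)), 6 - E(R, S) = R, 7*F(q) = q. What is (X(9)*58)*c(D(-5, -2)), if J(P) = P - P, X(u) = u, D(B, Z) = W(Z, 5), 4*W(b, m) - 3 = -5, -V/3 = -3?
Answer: 42282/7 ≈ 6040.3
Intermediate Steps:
V = 9 (V = -3*(-3) = 9)
F(q) = q/7
W(b, m) = -½ (W(b, m) = ¾ + (¼)*(-5) = ¾ - 5/4 = -½)
D(B, Z) = -½
E(R, S) = 6 - R
J(P) = 0
w(o) = o (w(o) = o + 0 = o)
c(A) = 81/7 (c(A) = 9*((⅐)*9) = 9*(9/7) = 81/7)
(X(9)*58)*c(D(-5, -2)) = (9*58)*(81/7) = 522*(81/7) = 42282/7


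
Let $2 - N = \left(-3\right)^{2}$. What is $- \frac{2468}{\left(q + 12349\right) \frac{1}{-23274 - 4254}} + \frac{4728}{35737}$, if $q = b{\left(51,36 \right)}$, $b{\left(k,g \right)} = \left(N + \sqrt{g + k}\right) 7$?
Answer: $\frac{9954791440878312}{1802166127723} - \frac{158524576 \sqrt{87}}{50428579} \approx 5494.5$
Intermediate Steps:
$N = -7$ ($N = 2 - \left(-3\right)^{2} = 2 - 9 = -7$)
$b{\left(k,g \right)} = -49 + 7 \sqrt{g + k}$ ($b{\left(k,g \right)} = \left(-7 + \sqrt{g + k}\right) 7 = -49 + 7 \sqrt{g + k}$)
$q = -49 + 7 \sqrt{87}$ ($q = -49 + 7 \sqrt{36 + 51} = -49 + 7 \sqrt{87} \approx 16.292$)
$- \frac{2468}{\left(q + 12349\right) \frac{1}{-23274 - 4254}} + \frac{4728}{35737} = - \frac{2468}{\left(\left(-49 + 7 \sqrt{87}\right) + 12349\right) \frac{1}{-23274 - 4254}} + \frac{4728}{35737} = - \frac{2468}{\left(12300 + 7 \sqrt{87}\right) \frac{1}{-27528}} + 4728 \cdot \frac{1}{35737} = - \frac{2468}{\left(12300 + 7 \sqrt{87}\right) \left(- \frac{1}{27528}\right)} + \frac{4728}{35737} = - \frac{2468}{- \frac{1025}{2294} - \frac{7 \sqrt{87}}{27528}} + \frac{4728}{35737} = \frac{4728}{35737} - \frac{2468}{- \frac{1025}{2294} - \frac{7 \sqrt{87}}{27528}}$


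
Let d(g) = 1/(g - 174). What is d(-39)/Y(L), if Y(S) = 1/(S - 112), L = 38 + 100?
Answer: -26/213 ≈ -0.12207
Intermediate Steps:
d(g) = 1/(-174 + g)
L = 138
Y(S) = 1/(-112 + S)
d(-39)/Y(L) = 1/((-174 - 39)*(1/(-112 + 138))) = 1/((-213)*(1/26)) = -1/(213*1/26) = -1/213*26 = -26/213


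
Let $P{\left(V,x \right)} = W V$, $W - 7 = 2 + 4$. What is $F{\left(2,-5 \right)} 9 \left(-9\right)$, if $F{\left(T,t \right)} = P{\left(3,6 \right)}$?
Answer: $-3159$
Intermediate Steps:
$W = 13$ ($W = 7 + \left(2 + 4\right) = 7 + 6 = 13$)
$P{\left(V,x \right)} = 13 V$
$F{\left(T,t \right)} = 39$ ($F{\left(T,t \right)} = 13 \cdot 3 = 39$)
$F{\left(2,-5 \right)} 9 \left(-9\right) = 39 \cdot 9 \left(-9\right) = 351 \left(-9\right) = -3159$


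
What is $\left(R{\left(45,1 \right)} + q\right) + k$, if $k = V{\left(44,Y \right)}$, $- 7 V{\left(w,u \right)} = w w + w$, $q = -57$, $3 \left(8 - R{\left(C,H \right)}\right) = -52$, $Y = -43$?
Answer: $- \frac{6605}{21} \approx -314.52$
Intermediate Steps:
$R{\left(C,H \right)} = \frac{76}{3}$ ($R{\left(C,H \right)} = 8 - - \frac{52}{3} = 8 + \frac{52}{3} = \frac{76}{3}$)
$V{\left(w,u \right)} = - \frac{w}{7} - \frac{w^{2}}{7}$ ($V{\left(w,u \right)} = - \frac{w w + w}{7} = - \frac{w^{2} + w}{7} = - \frac{w + w^{2}}{7} = - \frac{w}{7} - \frac{w^{2}}{7}$)
$k = - \frac{1980}{7}$ ($k = \left(- \frac{1}{7}\right) 44 \left(1 + 44\right) = \left(- \frac{1}{7}\right) 44 \cdot 45 = - \frac{1980}{7} \approx -282.86$)
$\left(R{\left(45,1 \right)} + q\right) + k = \left(\frac{76}{3} - 57\right) - \frac{1980}{7} = - \frac{95}{3} - \frac{1980}{7} = - \frac{6605}{21}$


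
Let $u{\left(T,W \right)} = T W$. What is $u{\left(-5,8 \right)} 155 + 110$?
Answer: $-6090$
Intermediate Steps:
$u{\left(-5,8 \right)} 155 + 110 = \left(-5\right) 8 \cdot 155 + 110 = \left(-40\right) 155 + 110 = -6200 + 110 = -6090$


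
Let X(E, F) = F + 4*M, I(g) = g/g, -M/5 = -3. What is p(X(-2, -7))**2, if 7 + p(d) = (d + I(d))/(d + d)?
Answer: 118336/2809 ≈ 42.127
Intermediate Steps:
M = 15 (M = -5*(-3) = 15)
I(g) = 1
X(E, F) = 60 + F (X(E, F) = F + 4*15 = F + 60 = 60 + F)
p(d) = -7 + (1 + d)/(2*d) (p(d) = -7 + (d + 1)/(d + d) = -7 + (1 + d)/((2*d)) = -7 + (1 + d)*(1/(2*d)) = -7 + (1 + d)/(2*d))
p(X(-2, -7))**2 = ((1 - 13*(60 - 7))/(2*(60 - 7)))**2 = ((1/2)*(1 - 13*53)/53)**2 = ((1/2)*(1/53)*(1 - 689))**2 = ((1/2)*(1/53)*(-688))**2 = (-344/53)**2 = 118336/2809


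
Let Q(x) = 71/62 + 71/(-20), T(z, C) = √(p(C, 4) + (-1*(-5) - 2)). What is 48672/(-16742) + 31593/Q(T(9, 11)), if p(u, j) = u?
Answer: -54668195612/4160387 ≈ -13140.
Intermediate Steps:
T(z, C) = √(3 + C) (T(z, C) = √(C + (-1*(-5) - 2)) = √(C + (5 - 2)) = √(C + 3) = √(3 + C))
Q(x) = -1491/620 (Q(x) = 71*(1/62) + 71*(-1/20) = 71/62 - 71/20 = -1491/620)
48672/(-16742) + 31593/Q(T(9, 11)) = 48672/(-16742) + 31593/(-1491/620) = 48672*(-1/16742) + 31593*(-620/1491) = -24336/8371 - 6529220/497 = -54668195612/4160387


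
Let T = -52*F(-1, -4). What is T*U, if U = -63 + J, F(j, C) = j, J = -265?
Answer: -17056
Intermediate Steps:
T = 52 (T = -52*(-1) = 52)
U = -328 (U = -63 - 265 = -328)
T*U = 52*(-328) = -17056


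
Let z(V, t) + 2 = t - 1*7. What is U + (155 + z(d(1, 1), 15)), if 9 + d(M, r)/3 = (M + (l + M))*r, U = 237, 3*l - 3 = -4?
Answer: 398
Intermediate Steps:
l = -1/3 (l = 1 + (1/3)*(-4) = 1 - 4/3 = -1/3 ≈ -0.33333)
d(M, r) = -27 + 3*r*(-1/3 + 2*M) (d(M, r) = -27 + 3*((M + (-1/3 + M))*r) = -27 + 3*((-1/3 + 2*M)*r) = -27 + 3*(r*(-1/3 + 2*M)) = -27 + 3*r*(-1/3 + 2*M))
z(V, t) = -9 + t (z(V, t) = -2 + (t - 1*7) = -2 + (t - 7) = -2 + (-7 + t) = -9 + t)
U + (155 + z(d(1, 1), 15)) = 237 + (155 + (-9 + 15)) = 237 + (155 + 6) = 237 + 161 = 398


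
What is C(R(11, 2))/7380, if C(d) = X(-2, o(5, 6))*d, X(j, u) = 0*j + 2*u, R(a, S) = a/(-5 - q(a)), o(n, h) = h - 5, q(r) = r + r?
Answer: -11/99630 ≈ -0.00011041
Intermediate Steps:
q(r) = 2*r
o(n, h) = -5 + h
R(a, S) = a/(-5 - 2*a)
X(j, u) = 2*u (X(j, u) = 0 + 2*u = 2*u)
C(d) = 2*d (C(d) = (2*(-5 + 6))*d = (2*1)*d = 2*d)
C(R(11, 2))/7380 = (2*(-1*11/(5 + 2*11)))/7380 = (2*(-1*11/(5 + 22)))*(1/7380) = (2*(-1*11/27))*(1/7380) = (2*(-1*11*1/27))*(1/7380) = (2*(-11/27))*(1/7380) = -22/27*1/7380 = -11/99630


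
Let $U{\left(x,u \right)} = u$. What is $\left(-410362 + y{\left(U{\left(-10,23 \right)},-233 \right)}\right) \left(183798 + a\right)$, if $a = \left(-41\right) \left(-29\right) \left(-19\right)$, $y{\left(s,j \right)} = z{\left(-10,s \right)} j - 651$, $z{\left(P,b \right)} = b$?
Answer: $-67122081004$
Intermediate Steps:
$y{\left(s,j \right)} = -651 + j s$ ($y{\left(s,j \right)} = s j - 651 = j s - 651 = -651 + j s$)
$a = -22591$ ($a = 1189 \left(-19\right) = -22591$)
$\left(-410362 + y{\left(U{\left(-10,23 \right)},-233 \right)}\right) \left(183798 + a\right) = \left(-410362 - 6010\right) \left(183798 - 22591\right) = \left(-410362 - 6010\right) 161207 = \left(-416372\right) 161207 = -67122081004$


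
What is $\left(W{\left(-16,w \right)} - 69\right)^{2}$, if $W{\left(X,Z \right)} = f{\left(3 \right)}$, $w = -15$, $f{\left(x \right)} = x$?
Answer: $4356$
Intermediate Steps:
$W{\left(X,Z \right)} = 3$
$\left(W{\left(-16,w \right)} - 69\right)^{2} = \left(3 - 69\right)^{2} = \left(-66\right)^{2} = 4356$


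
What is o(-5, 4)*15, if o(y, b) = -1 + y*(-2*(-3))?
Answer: -465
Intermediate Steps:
o(y, b) = -1 + 6*y (o(y, b) = -1 + y*6 = -1 + 6*y)
o(-5, 4)*15 = (-1 + 6*(-5))*15 = (-1 - 30)*15 = -31*15 = -465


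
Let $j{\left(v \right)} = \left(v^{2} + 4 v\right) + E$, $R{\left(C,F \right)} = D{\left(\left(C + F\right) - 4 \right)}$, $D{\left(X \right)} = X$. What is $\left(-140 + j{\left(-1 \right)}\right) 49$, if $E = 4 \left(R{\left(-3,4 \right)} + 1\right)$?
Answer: $-7399$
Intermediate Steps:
$R{\left(C,F \right)} = -4 + C + F$ ($R{\left(C,F \right)} = \left(C + F\right) - 4 = -4 + C + F$)
$E = -8$ ($E = 4 \left(\left(-4 - 3 + 4\right) + 1\right) = 4 \left(-3 + 1\right) = 4 \left(-2\right) = -8$)
$j{\left(v \right)} = -8 + v^{2} + 4 v$ ($j{\left(v \right)} = \left(v^{2} + 4 v\right) - 8 = -8 + v^{2} + 4 v$)
$\left(-140 + j{\left(-1 \right)}\right) 49 = \left(-140 + \left(-8 + \left(-1\right)^{2} + 4 \left(-1\right)\right)\right) 49 = \left(-140 - 11\right) 49 = \left(-151\right) 49 = -7399$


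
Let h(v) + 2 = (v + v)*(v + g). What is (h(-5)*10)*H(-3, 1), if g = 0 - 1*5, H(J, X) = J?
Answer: -2940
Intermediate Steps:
g = -5 (g = 0 - 5 = -5)
h(v) = -2 + 2*v*(-5 + v) (h(v) = -2 + (v + v)*(v - 5) = -2 + (2*v)*(-5 + v) = -2 + 2*v*(-5 + v))
(h(-5)*10)*H(-3, 1) = ((-2 - 10*(-5) + 2*(-5)²)*10)*(-3) = ((-2 + 50 + 2*25)*10)*(-3) = ((-2 + 50 + 50)*10)*(-3) = (98*10)*(-3) = 980*(-3) = -2940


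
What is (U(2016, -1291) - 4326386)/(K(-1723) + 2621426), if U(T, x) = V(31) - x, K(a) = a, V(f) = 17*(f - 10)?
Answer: -4324738/2619703 ≈ -1.6509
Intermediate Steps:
V(f) = -170 + 17*f (V(f) = 17*(-10 + f) = -170 + 17*f)
U(T, x) = 357 - x (U(T, x) = (-170 + 17*31) - x = (-170 + 527) - x = 357 - x)
(U(2016, -1291) - 4326386)/(K(-1723) + 2621426) = ((357 - 1*(-1291)) - 4326386)/(-1723 + 2621426) = ((357 + 1291) - 4326386)/2619703 = (1648 - 4326386)*(1/2619703) = -4324738*1/2619703 = -4324738/2619703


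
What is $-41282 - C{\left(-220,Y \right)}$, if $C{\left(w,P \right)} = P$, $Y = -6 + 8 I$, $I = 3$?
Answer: $-41300$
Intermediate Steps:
$Y = 18$ ($Y = -6 + 8 \cdot 3 = -6 + 24 = 18$)
$-41282 - C{\left(-220,Y \right)} = -41282 - 18 = -41300$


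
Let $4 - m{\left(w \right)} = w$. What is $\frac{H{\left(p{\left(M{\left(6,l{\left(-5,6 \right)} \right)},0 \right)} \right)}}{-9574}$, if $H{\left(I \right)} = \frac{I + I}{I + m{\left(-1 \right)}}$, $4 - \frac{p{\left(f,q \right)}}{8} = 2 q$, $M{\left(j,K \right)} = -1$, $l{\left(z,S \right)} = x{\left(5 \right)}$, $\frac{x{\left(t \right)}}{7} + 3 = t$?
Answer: $- \frac{32}{177119} \approx -0.00018067$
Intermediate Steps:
$m{\left(w \right)} = 4 - w$
$x{\left(t \right)} = -21 + 7 t$
$l{\left(z,S \right)} = 14$ ($l{\left(z,S \right)} = -21 + 7 \cdot 5 = -21 + 35 = 14$)
$p{\left(f,q \right)} = 32 - 16 q$ ($p{\left(f,q \right)} = 32 - 8 \cdot 2 q = 32 - 16 q$)
$H{\left(I \right)} = \frac{2 I}{5 + I}$ ($H{\left(I \right)} = \frac{I + I}{I + \left(4 - -1\right)} = \frac{2 I}{I + \left(4 + 1\right)} = \frac{2 I}{I + 5} = \frac{2 I}{5 + I}$)
$\frac{H{\left(p{\left(M{\left(6,l{\left(-5,6 \right)} \right)},0 \right)} \right)}}{-9574} = \frac{2 \left(32 - 0\right) \frac{1}{5 + \left(32 - 0\right)}}{-9574} = \frac{2 \left(32 + 0\right)}{5 + \left(32 + 0\right)} \left(- \frac{1}{9574}\right) = 2 \cdot 32 \frac{1}{5 + 32} \left(- \frac{1}{9574}\right) = 2 \cdot 32 \cdot \frac{1}{37} \left(- \frac{1}{9574}\right) = \frac{64}{37} \left(- \frac{1}{9574}\right) = - \frac{32}{177119}$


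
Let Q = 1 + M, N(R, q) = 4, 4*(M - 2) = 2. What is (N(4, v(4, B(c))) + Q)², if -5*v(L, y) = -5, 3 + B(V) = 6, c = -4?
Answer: 225/4 ≈ 56.250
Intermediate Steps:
M = 5/2 (M = 2 + (¼)*2 = 2 + ½ = 5/2 ≈ 2.5000)
B(V) = 3 (B(V) = -3 + 6 = 3)
v(L, y) = 1 (v(L, y) = -⅕*(-5) = 1)
Q = 7/2 (Q = 1 + 5/2 = 7/2 ≈ 3.5000)
(N(4, v(4, B(c))) + Q)² = (4 + 7/2)² = (15/2)² = 225/4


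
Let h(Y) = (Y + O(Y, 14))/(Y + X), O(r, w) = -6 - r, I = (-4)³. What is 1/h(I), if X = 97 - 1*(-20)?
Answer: -53/6 ≈ -8.8333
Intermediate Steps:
I = -64
X = 117 (X = 97 + 20 = 117)
h(Y) = -6/(117 + Y) (h(Y) = (Y + (-6 - Y))/(Y + 117) = -6/(117 + Y))
1/h(I) = 1/(-6/(117 - 64)) = 1/(-6/53) = -53/6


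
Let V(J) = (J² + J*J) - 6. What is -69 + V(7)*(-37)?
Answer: -3473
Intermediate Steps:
V(J) = -6 + 2*J² (V(J) = (J² + J²) - 6 = 2*J² - 6 = -6 + 2*J²)
-69 + V(7)*(-37) = -69 + (-6 + 2*7²)*(-37) = -69 + (-6 + 2*49)*(-37) = -69 + (-6 + 98)*(-37) = -69 + 92*(-37) = -69 - 3404 = -3473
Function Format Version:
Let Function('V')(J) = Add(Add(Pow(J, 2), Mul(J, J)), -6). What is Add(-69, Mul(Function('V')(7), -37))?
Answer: -3473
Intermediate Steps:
Function('V')(J) = Add(-6, Mul(2, Pow(J, 2))) (Function('V')(J) = Add(Add(Pow(J, 2), Pow(J, 2)), -6) = Add(Mul(2, Pow(J, 2)), -6) = Add(-6, Mul(2, Pow(J, 2))))
Add(-69, Mul(Function('V')(7), -37)) = Add(-69, Mul(Add(-6, Mul(2, Pow(7, 2))), -37)) = Add(-69, Mul(Add(-6, Mul(2, 49)), -37)) = Add(-69, Mul(Add(-6, 98), -37)) = Add(-69, Mul(92, -37)) = Add(-69, -3404) = -3473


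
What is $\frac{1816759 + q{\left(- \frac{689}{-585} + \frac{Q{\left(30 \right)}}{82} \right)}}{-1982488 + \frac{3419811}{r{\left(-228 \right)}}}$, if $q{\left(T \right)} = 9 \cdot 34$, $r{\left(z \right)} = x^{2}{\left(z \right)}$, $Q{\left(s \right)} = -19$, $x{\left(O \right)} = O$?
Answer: $- \frac{10495367440}{11450470709} \approx -0.91659$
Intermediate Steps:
$r{\left(z \right)} = z^{2}$
$q{\left(T \right)} = 306$
$\frac{1816759 + q{\left(- \frac{689}{-585} + \frac{Q{\left(30 \right)}}{82} \right)}}{-1982488 + \frac{3419811}{r{\left(-228 \right)}}} = \frac{1816759 + 306}{-1982488 + \frac{3419811}{\left(-228\right)^{2}}} = \frac{1817065}{-1982488 + \frac{3419811}{51984}} = \frac{1817065}{-1982488 + 3419811 \cdot \frac{1}{51984}} = \frac{1817065}{-1982488 + \frac{379979}{5776}} = \frac{1817065}{- \frac{11450470709}{5776}} = 1817065 \left(- \frac{5776}{11450470709}\right) = - \frac{10495367440}{11450470709}$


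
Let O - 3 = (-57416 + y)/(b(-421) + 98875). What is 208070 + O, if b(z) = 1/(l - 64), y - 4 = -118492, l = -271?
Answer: 1722992213053/8280781 ≈ 2.0807e+5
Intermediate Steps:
y = -118488 (y = 4 - 118492 = -118488)
b(z) = -1/335 (b(z) = 1/(-271 - 64) = 1/(-335) = -1/335)
O = 10110383/8280781 (O = 3 + (-57416 - 118488)/(-1/335 + 98875) = 3 - 175904/33123124/335 = 3 - 175904*335/33123124 = 3 - 14731960/8280781 = 10110383/8280781 ≈ 1.2209)
208070 + O = 208070 + 10110383/8280781 = 1722992213053/8280781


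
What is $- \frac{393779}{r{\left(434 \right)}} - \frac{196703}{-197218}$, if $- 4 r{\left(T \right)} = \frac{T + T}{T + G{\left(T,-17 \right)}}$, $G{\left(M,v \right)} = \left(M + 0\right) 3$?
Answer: $\frac{621282651279}{197218} \approx 3.1502 \cdot 10^{6}$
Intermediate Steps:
$G{\left(M,v \right)} = 3 M$ ($G{\left(M,v \right)} = M 3 = 3 M$)
$r{\left(T \right)} = - \frac{1}{8}$ ($r{\left(T \right)} = - \frac{\left(T + T\right) \frac{1}{T + 3 T}}{4} = - \frac{2 T \frac{1}{4 T}}{4} = \left(- \frac{1}{4}\right) \frac{1}{2} = - \frac{1}{8}$)
$- \frac{393779}{r{\left(434 \right)}} - \frac{196703}{-197218} = - \frac{393779}{- \frac{1}{8}} - \frac{196703}{-197218} = \left(-393779\right) \left(-8\right) - - \frac{196703}{197218} = 3150232 + \frac{196703}{197218} = \frac{621282651279}{197218}$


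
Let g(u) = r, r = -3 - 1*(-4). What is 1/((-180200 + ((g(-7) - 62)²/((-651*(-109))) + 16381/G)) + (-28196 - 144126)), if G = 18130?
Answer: -183783810/64787660577233 ≈ -2.8367e-6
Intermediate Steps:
r = 1 (r = -3 + 4 = 1)
g(u) = 1
1/((-180200 + ((g(-7) - 62)²/((-651*(-109))) + 16381/G)) + (-28196 - 144126)) = 1/((-180200 + ((1 - 62)²/((-651*(-109))) + 16381/18130)) + (-28196 - 144126)) = 1/((-180200 + ((-61)²/70959 + 16381*(1/18130))) - 172322) = 1/((-180200 + (3721*(1/70959) + 16381/18130)) - 172322) = 1/((-180200 + (3721/70959 + 16381/18130)) - 172322) = 1/((-180200 + 175691587/183783810) - 172322) = 1/(-33117666870413/183783810 - 172322) = 1/(-64787660577233/183783810) = -183783810/64787660577233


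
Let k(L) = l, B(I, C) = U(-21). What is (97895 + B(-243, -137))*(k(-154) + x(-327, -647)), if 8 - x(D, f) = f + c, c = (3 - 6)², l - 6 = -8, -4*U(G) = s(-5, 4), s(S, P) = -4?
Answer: 63045024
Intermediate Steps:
U(G) = 1 (U(G) = -¼*(-4) = 1)
B(I, C) = 1
l = -2 (l = 6 - 8 = -2)
k(L) = -2
c = 9 (c = (-3)² = 9)
x(D, f) = -1 - f (x(D, f) = 8 - (f + 9) = 8 - (9 + f) = 8 + (-9 - f) = -1 - f)
(97895 + B(-243, -137))*(k(-154) + x(-327, -647)) = (97895 + 1)*(-2 + (-1 - 1*(-647))) = 97896*(-2 + (-1 + 647)) = 97896*(-2 + 646) = 97896*644 = 63045024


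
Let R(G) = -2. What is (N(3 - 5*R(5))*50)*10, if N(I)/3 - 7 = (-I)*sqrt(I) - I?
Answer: -9000 - 19500*sqrt(13) ≈ -79308.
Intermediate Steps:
N(I) = 21 - 3*I - 3*I**(3/2) (N(I) = 21 + 3*((-I)*sqrt(I) - I) = 21 + 3*(-I**(3/2) - I) = 21 + 3*(-I - I**(3/2)) = 21 + (-3*I - 3*I**(3/2)) = 21 - 3*I - 3*I**(3/2))
(N(3 - 5*R(5))*50)*10 = ((21 - 3*(3 - 5*(-2)) - 3*(3 - 5*(-2))**(3/2))*50)*10 = ((21 - 3*(3 + 10) - 3*(3 + 10)**(3/2))*50)*10 = ((21 - 3*13 - 39*sqrt(13))*50)*10 = ((21 - 39 - 39*sqrt(13))*50)*10 = ((-18 - 39*sqrt(13))*50)*10 = (-900 - 1950*sqrt(13))*10 = -9000 - 19500*sqrt(13)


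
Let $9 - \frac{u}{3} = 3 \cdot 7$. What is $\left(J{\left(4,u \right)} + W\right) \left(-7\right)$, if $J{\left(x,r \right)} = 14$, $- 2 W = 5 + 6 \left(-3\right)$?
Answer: $- \frac{287}{2} \approx -143.5$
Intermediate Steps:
$u = -36$ ($u = 27 - 3 \cdot 3 \cdot 7 = 27 - 63 = -36$)
$W = \frac{13}{2}$ ($W = - \frac{5 + 6 \left(-3\right)}{2} = - \frac{5 - 18}{2} = \left(- \frac{1}{2}\right) \left(-13\right) = \frac{13}{2} \approx 6.5$)
$\left(J{\left(4,u \right)} + W\right) \left(-7\right) = \left(14 + \frac{13}{2}\right) \left(-7\right) = \frac{41}{2} \left(-7\right) = - \frac{287}{2}$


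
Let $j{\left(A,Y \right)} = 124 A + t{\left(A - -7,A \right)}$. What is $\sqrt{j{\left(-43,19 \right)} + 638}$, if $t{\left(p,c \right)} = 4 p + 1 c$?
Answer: $i \sqrt{4881} \approx 69.864 i$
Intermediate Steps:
$t{\left(p,c \right)} = c + 4 p$ ($t{\left(p,c \right)} = 4 p + c = c + 4 p$)
$j{\left(A,Y \right)} = 28 + 129 A$ ($j{\left(A,Y \right)} = 124 A + \left(A + 4 \left(A - -7\right)\right) = 124 A + \left(A + 4 \left(A + 7\right)\right) = 124 A + \left(A + 4 \left(7 + A\right)\right) = 124 A + \left(A + \left(28 + 4 A\right)\right) = 124 A + \left(28 + 5 A\right) = 28 + 129 A$)
$\sqrt{j{\left(-43,19 \right)} + 638} = \sqrt{\left(28 + 129 \left(-43\right)\right) + 638} = \sqrt{\left(28 - 5547\right) + 638} = \sqrt{-5519 + 638} = \sqrt{-4881} = i \sqrt{4881}$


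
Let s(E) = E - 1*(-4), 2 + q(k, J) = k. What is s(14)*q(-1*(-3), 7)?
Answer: 18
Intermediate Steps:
q(k, J) = -2 + k
s(E) = 4 + E (s(E) = E + 4 = 4 + E)
s(14)*q(-1*(-3), 7) = (4 + 14)*(-2 - 1*(-3)) = 18*(-2 + 3) = 18*1 = 18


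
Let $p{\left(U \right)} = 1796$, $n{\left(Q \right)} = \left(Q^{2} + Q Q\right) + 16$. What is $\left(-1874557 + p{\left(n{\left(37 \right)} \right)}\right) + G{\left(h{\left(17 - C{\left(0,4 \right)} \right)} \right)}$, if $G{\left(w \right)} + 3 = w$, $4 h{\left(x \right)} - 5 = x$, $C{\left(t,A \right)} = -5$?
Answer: $- \frac{7491029}{4} \approx -1.8728 \cdot 10^{6}$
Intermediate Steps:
$n{\left(Q \right)} = 16 + 2 Q^{2}$ ($n{\left(Q \right)} = \left(Q^{2} + Q^{2}\right) + 16 = 2 Q^{2} + 16 = 16 + 2 Q^{2}$)
$h{\left(x \right)} = \frac{5}{4} + \frac{x}{4}$
$G{\left(w \right)} = -3 + w$
$\left(-1874557 + p{\left(n{\left(37 \right)} \right)}\right) + G{\left(h{\left(17 - C{\left(0,4 \right)} \right)} \right)} = \left(-1874557 + 1796\right) - \left(\frac{7}{4} - \frac{17 - -5}{4}\right) = -1872761 - \left(\frac{7}{4} - \frac{17 + 5}{4}\right) = -1872761 + \left(-3 + \left(\frac{5}{4} + \frac{1}{4} \cdot 22\right)\right) = -1872761 + \left(-3 + \left(\frac{5}{4} + \frac{11}{2}\right)\right) = -1872761 + \left(-3 + \frac{27}{4}\right) = -1872761 + \frac{15}{4} = - \frac{7491029}{4}$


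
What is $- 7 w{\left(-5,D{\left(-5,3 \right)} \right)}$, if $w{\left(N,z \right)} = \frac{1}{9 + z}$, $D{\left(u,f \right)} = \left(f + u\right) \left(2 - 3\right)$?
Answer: $- \frac{7}{11} \approx -0.63636$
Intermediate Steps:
$D{\left(u,f \right)} = - f - u$ ($D{\left(u,f \right)} = \left(f + u\right) \left(-1\right) = - f - u$)
$- 7 w{\left(-5,D{\left(-5,3 \right)} \right)} = - \frac{7}{9 - -2} = - \frac{7}{9 + \left(-3 + 5\right)} = - \frac{7}{9 + 2} = - \frac{7}{11}$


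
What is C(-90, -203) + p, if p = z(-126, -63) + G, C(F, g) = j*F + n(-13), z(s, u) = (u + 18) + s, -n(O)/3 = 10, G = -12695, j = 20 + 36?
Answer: -17936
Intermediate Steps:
j = 56
n(O) = -30 (n(O) = -3*10 = -30)
z(s, u) = 18 + s + u (z(s, u) = (18 + u) + s = 18 + s + u)
C(F, g) = -30 + 56*F (C(F, g) = 56*F - 30 = -30 + 56*F)
p = -12866 (p = (18 - 126 - 63) - 12695 = -171 - 12695 = -12866)
C(-90, -203) + p = (-30 + 56*(-90)) - 12866 = (-30 - 5040) - 12866 = -5070 - 12866 = -17936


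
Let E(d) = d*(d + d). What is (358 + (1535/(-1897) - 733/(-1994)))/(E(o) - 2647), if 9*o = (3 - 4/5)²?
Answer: -68470664596875/506776598333474 ≈ -0.13511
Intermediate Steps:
o = 121/225 (o = (3 - 4/5)²/9 = (3 - 4*⅕)²/9 = (3 - ⅘)²/9 = (11/5)²/9 = (⅑)*(121/25) = 121/225 ≈ 0.53778)
E(d) = 2*d² (E(d) = d*(2*d) = 2*d²)
(358 + (1535/(-1897) - 733/(-1994)))/(E(o) - 2647) = (358 + (1535/(-1897) - 733/(-1994)))/(2*(121/225)² - 2647) = (358 + (1535*(-1/1897) - 733*(-1/1994)))/(2*(14641/50625) - 2647) = (358 + (-1535/1897 + 733/1994))/(29282/50625 - 2647) = (358 - 1670289/3782618)/(-133975093/50625) = (1352506955/3782618)*(-50625/133975093) = -68470664596875/506776598333474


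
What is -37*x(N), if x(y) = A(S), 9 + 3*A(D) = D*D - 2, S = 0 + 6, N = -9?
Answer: -925/3 ≈ -308.33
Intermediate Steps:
S = 6
A(D) = -11/3 + D²/3 (A(D) = -3 + (D*D - 2)/3 = -3 + (D² - 2)/3 = -3 + (-2 + D²)/3 = -3 + (-⅔ + D²/3) = -11/3 + D²/3)
x(y) = 25/3 (x(y) = -11/3 + (⅓)*6² = -11/3 + (⅓)*36 = -11/3 + 12 = 25/3)
-37*x(N) = -37*25/3 = -925/3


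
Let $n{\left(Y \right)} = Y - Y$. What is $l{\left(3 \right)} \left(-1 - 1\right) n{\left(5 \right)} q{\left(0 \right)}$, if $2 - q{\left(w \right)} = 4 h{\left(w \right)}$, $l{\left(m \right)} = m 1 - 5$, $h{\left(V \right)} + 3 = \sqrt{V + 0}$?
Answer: $0$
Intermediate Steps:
$h{\left(V \right)} = -3 + \sqrt{V}$ ($h{\left(V \right)} = -3 + \sqrt{V + 0} = -3 + \sqrt{V}$)
$n{\left(Y \right)} = 0$
$l{\left(m \right)} = -5 + m$ ($l{\left(m \right)} = m - 5 = -5 + m$)
$q{\left(w \right)} = 14 - 4 \sqrt{w}$ ($q{\left(w \right)} = 2 - 4 \left(-3 + \sqrt{w}\right) = 2 - \left(-12 + 4 \sqrt{w}\right) = 14 - 4 \sqrt{w}$)
$l{\left(3 \right)} \left(-1 - 1\right) n{\left(5 \right)} q{\left(0 \right)} = \left(-5 + 3\right) \left(-1 - 1\right) 0 \left(14 - 4 \sqrt{0}\right) = - 2 \left(\left(-2\right) 0\right) \left(14 - 0\right) = \left(-2\right) 0 \left(14 + 0\right) = 0 \cdot 14 = 0$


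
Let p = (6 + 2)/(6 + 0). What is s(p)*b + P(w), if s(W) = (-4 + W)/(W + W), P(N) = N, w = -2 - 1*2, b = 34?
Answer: -38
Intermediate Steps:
w = -4 (w = -2 - 2 = -4)
p = 4/3 (p = 8/6 = 8*(⅙) = 4/3 ≈ 1.3333)
s(W) = (-4 + W)/(2*W) (s(W) = (-4 + W)/((2*W)) = (-4 + W)*(1/(2*W)) = (-4 + W)/(2*W))
s(p)*b + P(w) = ((-4 + 4/3)/(2*(4/3)))*34 - 4 = ((½)*(¾)*(-8/3))*34 - 4 = -1*34 - 4 = -34 - 4 = -38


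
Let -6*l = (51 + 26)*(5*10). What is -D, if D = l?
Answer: 1925/3 ≈ 641.67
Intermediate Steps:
l = -1925/3 (l = -(51 + 26)*5*10/6 = -77*50/6 = -⅙*3850 = -1925/3 ≈ -641.67)
D = -1925/3 ≈ -641.67
-D = -1*(-1925/3) = 1925/3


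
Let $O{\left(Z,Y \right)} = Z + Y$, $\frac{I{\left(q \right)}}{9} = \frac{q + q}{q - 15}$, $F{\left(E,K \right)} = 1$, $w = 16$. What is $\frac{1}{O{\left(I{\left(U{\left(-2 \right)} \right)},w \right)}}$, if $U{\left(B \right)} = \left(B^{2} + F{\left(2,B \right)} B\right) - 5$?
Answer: $\frac{1}{19} \approx 0.052632$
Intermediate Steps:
$U{\left(B \right)} = -5 + B + B^{2}$ ($U{\left(B \right)} = \left(B^{2} + 1 B\right) - 5 = \left(B^{2} + B\right) - 5 = \left(B + B^{2}\right) - 5 = -5 + B + B^{2}$)
$I{\left(q \right)} = \frac{18 q}{-15 + q}$ ($I{\left(q \right)} = 9 \frac{q + q}{q - 15} = 9 \frac{2 q}{-15 + q} = \frac{18 q}{-15 + q}$)
$O{\left(Z,Y \right)} = Y + Z$
$\frac{1}{O{\left(I{\left(U{\left(-2 \right)} \right)},w \right)}} = \frac{1}{16 + \frac{18 \left(-5 - 2 + \left(-2\right)^{2}\right)}{-15 - \left(7 - 4\right)}} = \frac{1}{16 + \frac{18 \left(-5 - 2 + 4\right)}{-15 - 3}} = \frac{1}{16 + 18 \left(-3\right) \frac{1}{-15 - 3}} = \frac{1}{16 + 18 \left(-3\right) \frac{1}{-18}} = \frac{1}{16 + 18 \left(-3\right) \left(- \frac{1}{18}\right)} = \frac{1}{16 + 3} = \frac{1}{19}$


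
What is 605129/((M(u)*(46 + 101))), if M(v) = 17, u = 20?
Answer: 86447/357 ≈ 242.15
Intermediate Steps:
605129/((M(u)*(46 + 101))) = 605129/((17*(46 + 101))) = 605129/((17*147)) = 605129/2499 = 605129*(1/2499) = 86447/357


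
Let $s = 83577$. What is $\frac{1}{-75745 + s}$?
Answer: $\frac{1}{7832} \approx 0.00012768$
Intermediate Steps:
$\frac{1}{-75745 + s} = \frac{1}{-75745 + 83577} = \frac{1}{7832}$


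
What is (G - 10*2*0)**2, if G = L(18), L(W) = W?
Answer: 324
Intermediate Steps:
G = 18
(G - 10*2*0)**2 = (18 - 10*2*0)**2 = (18 - 20*0)**2 = (18 + 0)**2 = 18**2 = 324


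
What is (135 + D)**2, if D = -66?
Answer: 4761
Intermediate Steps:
(135 + D)**2 = (135 - 66)**2 = 69**2 = 4761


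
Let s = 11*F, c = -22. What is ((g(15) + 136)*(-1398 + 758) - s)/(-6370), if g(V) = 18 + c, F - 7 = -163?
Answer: 41382/3185 ≈ 12.993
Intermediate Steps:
F = -156 (F = 7 - 163 = -156)
g(V) = -4 (g(V) = 18 - 22 = -4)
s = -1716 (s = 11*(-156) = -1716)
((g(15) + 136)*(-1398 + 758) - s)/(-6370) = ((-4 + 136)*(-1398 + 758) - 1*(-1716))/(-6370) = (132*(-640) + 1716)*(-1/6370) = (-84480 + 1716)*(-1/6370) = -82764*(-1/6370) = 41382/3185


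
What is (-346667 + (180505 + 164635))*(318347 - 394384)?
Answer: 116108499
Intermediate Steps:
(-346667 + (180505 + 164635))*(318347 - 394384) = (-346667 + 345140)*(-76037) = -1527*(-76037) = 116108499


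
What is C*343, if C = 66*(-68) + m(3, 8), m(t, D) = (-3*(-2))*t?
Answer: -1533210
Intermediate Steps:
m(t, D) = 6*t
C = -4470 (C = 66*(-68) + 6*3 = -4488 + 18 = -4470)
C*343 = -4470*343 = -1533210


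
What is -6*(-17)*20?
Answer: 2040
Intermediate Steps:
-6*(-17)*20 = 102*20 = 2040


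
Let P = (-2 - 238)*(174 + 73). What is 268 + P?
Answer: -59012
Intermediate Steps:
P = -59280 (P = -240*247 = -59280)
268 + P = 268 - 59280 = -59012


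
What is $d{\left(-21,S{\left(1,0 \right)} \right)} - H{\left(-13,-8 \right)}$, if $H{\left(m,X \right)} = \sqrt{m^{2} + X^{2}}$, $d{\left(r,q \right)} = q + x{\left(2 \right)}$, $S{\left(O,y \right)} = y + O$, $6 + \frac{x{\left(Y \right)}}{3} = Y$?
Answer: $-11 - \sqrt{233} \approx -26.264$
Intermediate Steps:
$x{\left(Y \right)} = -18 + 3 Y$
$S{\left(O,y \right)} = O + y$
$d{\left(r,q \right)} = -12 + q$ ($d{\left(r,q \right)} = q + \left(-18 + 3 \cdot 2\right) = q + \left(-18 + 6\right) = q - 12 = -12 + q$)
$H{\left(m,X \right)} = \sqrt{X^{2} + m^{2}}$
$d{\left(-21,S{\left(1,0 \right)} \right)} - H{\left(-13,-8 \right)} = \left(-12 + \left(1 + 0\right)\right) - \sqrt{\left(-8\right)^{2} + \left(-13\right)^{2}} = \left(-12 + 1\right) - \sqrt{64 + 169} = -11 - \sqrt{233}$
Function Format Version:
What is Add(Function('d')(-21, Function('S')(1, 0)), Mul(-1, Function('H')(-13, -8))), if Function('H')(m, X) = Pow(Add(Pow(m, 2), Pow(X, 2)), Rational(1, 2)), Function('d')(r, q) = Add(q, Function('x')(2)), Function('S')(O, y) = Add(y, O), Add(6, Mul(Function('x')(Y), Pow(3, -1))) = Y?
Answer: Add(-11, Mul(-1, Pow(233, Rational(1, 2)))) ≈ -26.264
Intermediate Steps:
Function('x')(Y) = Add(-18, Mul(3, Y))
Function('S')(O, y) = Add(O, y)
Function('d')(r, q) = Add(-12, q) (Function('d')(r, q) = Add(q, Add(-18, Mul(3, 2))) = Add(q, Add(-18, 6)) = Add(q, -12) = Add(-12, q))
Function('H')(m, X) = Pow(Add(Pow(X, 2), Pow(m, 2)), Rational(1, 2))
Add(Function('d')(-21, Function('S')(1, 0)), Mul(-1, Function('H')(-13, -8))) = Add(Add(-12, Add(1, 0)), Mul(-1, Pow(Add(Pow(-8, 2), Pow(-13, 2)), Rational(1, 2)))) = Add(Add(-12, 1), Mul(-1, Pow(Add(64, 169), Rational(1, 2)))) = Add(-11, Mul(-1, Pow(233, Rational(1, 2))))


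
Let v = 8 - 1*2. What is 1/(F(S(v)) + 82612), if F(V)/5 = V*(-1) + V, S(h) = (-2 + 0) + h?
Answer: 1/82612 ≈ 1.2105e-5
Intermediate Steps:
v = 6 (v = 8 - 2 = 6)
S(h) = -2 + h
F(V) = 0 (F(V) = 5*(V*(-1) + V) = 5*(-V + V) = 5*0 = 0)
1/(F(S(v)) + 82612) = 1/(0 + 82612) = 1/82612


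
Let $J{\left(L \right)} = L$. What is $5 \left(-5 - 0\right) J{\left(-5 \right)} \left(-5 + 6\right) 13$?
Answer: $1625$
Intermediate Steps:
$5 \left(-5 - 0\right) J{\left(-5 \right)} \left(-5 + 6\right) 13 = 5 \left(-5 - 0\right) \left(-5\right) \left(-5 + 6\right) 13 = 5 \left(-5 + 0\right) \left(-5\right) 1 \cdot 13 = 5 \left(\left(-5\right) \left(-5\right)\right) 13 = 5 \cdot 25 \cdot 13 = 125 \cdot 13 = 1625$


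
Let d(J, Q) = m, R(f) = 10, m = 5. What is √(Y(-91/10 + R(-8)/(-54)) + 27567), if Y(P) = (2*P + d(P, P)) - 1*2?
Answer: 7*√1138605/45 ≈ 165.99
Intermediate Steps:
d(J, Q) = 5
Y(P) = 3 + 2*P (Y(P) = (2*P + 5) - 1*2 = (5 + 2*P) - 2 = 3 + 2*P)
√(Y(-91/10 + R(-8)/(-54)) + 27567) = √((3 + 2*(-91/10 + 10/(-54))) + 27567) = √((3 + 2*(-91*⅒ + 10*(-1/54))) + 27567) = √((3 + 2*(-91/10 - 5/27)) + 27567) = √((3 + 2*(-2507/270)) + 27567) = √((3 - 2507/135) + 27567) = √(-2102/135 + 27567) = √(3719443/135) = 7*√1138605/45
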